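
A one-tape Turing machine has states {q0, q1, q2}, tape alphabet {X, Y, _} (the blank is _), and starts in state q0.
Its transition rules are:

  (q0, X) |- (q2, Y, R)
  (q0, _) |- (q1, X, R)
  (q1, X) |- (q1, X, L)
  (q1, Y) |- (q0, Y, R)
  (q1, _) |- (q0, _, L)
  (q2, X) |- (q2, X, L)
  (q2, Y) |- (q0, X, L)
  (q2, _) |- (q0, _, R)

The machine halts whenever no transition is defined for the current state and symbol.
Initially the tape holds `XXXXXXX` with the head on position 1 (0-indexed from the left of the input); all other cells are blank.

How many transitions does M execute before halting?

state=q0 head=1 tape=___X[X]XXXXX   (q0,X)→(q2,Y,R)
state=q2 head=2 tape=___XY[X]XXXX   (q2,X)→(q2,X,L)
state=q2 head=1 tape=___X[Y]XXXXX   (q2,Y)→(q0,X,L)
state=q0 head=0 tape=___[X]XXXXXX   (q0,X)→(q2,Y,R)
state=q2 head=1 tape=___Y[X]XXXXX   (q2,X)→(q2,X,L)
state=q2 head=0 tape=___[Y]XXXXXX   (q2,Y)→(q0,X,L)
state=q0 head=-1 tape=__[_]XXXXXXX   (q0,_)→(q1,X,R)
state=q1 head=0 tape=__X[X]XXXXXX   (q1,X)→(q1,X,L)
state=q1 head=-1 tape=__[X]XXXXXXX   (q1,X)→(q1,X,L)
state=q1 head=-2 tape=_[_]XXXXXXXX   (q1,_)→(q0,_,L)
state=q0 head=-3 tape=[_]_XXXXXXXX   (q0,_)→(q1,X,R)
state=q1 head=-2 tape=X[_]XXXXXXXX   (q1,_)→(q0,_,L)
state=q0 head=-3 tape=[X]_XXXXXXXX   (q0,X)→(q2,Y,R)
state=q2 head=-2 tape=Y[_]XXXXXXXX   (q2,_)→(q0,_,R)
state=q0 head=-1 tape=Y_[X]XXXXXXX   (q0,X)→(q2,Y,R)
state=q2 head=0 tape=Y_Y[X]XXXXXX   (q2,X)→(q2,X,L)
state=q2 head=-1 tape=Y_[Y]XXXXXXX   (q2,Y)→(q0,X,L)
state=q0 head=-2 tape=Y[_]XXXXXXXX   (q0,_)→(q1,X,R)
state=q1 head=-1 tape=YX[X]XXXXXXX   (q1,X)→(q1,X,L)
state=q1 head=-2 tape=Y[X]XXXXXXXX   (q1,X)→(q1,X,L)
state=q1 head=-3 tape=[Y]XXXXXXXXX   (q1,Y)→(q0,Y,R)
state=q0 head=-2 tape=Y[X]XXXXXXXX   (q0,X)→(q2,Y,R)
state=q2 head=-1 tape=YY[X]XXXXXXX   (q2,X)→(q2,X,L)
state=q2 head=-2 tape=Y[Y]XXXXXXXX   (q2,Y)→(q0,X,L)
state=q0 head=-3 tape=[Y]XXXXXXXXX
M halts after 24 transitions.

24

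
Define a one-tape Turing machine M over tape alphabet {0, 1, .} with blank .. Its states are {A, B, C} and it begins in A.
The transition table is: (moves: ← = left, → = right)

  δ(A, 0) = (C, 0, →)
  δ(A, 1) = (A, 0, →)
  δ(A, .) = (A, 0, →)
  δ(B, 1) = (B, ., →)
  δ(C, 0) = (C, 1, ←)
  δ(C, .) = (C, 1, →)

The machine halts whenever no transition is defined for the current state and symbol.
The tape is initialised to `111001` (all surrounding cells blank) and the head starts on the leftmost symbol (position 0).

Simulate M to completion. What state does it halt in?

A | .[1]11001   read 1 → write 0, move →, go to A
A | .0[1]1001   read 1 → write 0, move →, go to A
A | .00[1]001   read 1 → write 0, move →, go to A
A | .000[0]01   read 0 → write 0, move →, go to C
C | .0000[0]1   read 0 → write 1, move ←, go to C
C | .000[0]11   read 0 → write 1, move ←, go to C
C | .00[0]111   read 0 → write 1, move ←, go to C
C | .0[0]1111   read 0 → write 1, move ←, go to C
C | .[0]11111   read 0 → write 1, move ←, go to C
C | [.]111111   read . → write 1, move →, go to C
C | 1[1]11111
No transition is defined for (C, 1); M halts in state C.

C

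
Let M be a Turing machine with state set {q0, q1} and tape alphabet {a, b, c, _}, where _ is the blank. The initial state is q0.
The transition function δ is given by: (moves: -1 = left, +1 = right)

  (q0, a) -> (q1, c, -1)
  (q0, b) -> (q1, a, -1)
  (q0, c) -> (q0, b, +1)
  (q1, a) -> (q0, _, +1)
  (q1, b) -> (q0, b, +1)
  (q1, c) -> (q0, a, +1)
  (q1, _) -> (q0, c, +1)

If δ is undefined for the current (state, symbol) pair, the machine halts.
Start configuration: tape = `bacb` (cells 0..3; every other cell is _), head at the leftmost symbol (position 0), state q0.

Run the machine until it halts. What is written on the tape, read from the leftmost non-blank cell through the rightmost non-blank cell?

state=q0 head=0 tape=_[b]acb_   (q0,b)→(q1,a,-1)
state=q1 head=-1 tape=[_]aacb_   (q1,_)→(q0,c,+1)
state=q0 head=0 tape=c[a]acb_   (q0,a)→(q1,c,-1)
state=q1 head=-1 tape=[c]cacb_   (q1,c)→(q0,a,+1)
state=q0 head=0 tape=a[c]acb_   (q0,c)→(q0,b,+1)
state=q0 head=1 tape=ab[a]cb_   (q0,a)→(q1,c,-1)
state=q1 head=0 tape=a[b]ccb_   (q1,b)→(q0,b,+1)
state=q0 head=1 tape=ab[c]cb_   (q0,c)→(q0,b,+1)
state=q0 head=2 tape=abb[c]b_   (q0,c)→(q0,b,+1)
state=q0 head=3 tape=abbb[b]_   (q0,b)→(q1,a,-1)
state=q1 head=2 tape=abb[b]a_   (q1,b)→(q0,b,+1)
state=q0 head=3 tape=abbb[a]_   (q0,a)→(q1,c,-1)
state=q1 head=2 tape=abb[b]c_   (q1,b)→(q0,b,+1)
state=q0 head=3 tape=abbb[c]_   (q0,c)→(q0,b,+1)
state=q0 head=4 tape=abbbb[_]
The non-blank tape span at halt is abbbb.

abbbb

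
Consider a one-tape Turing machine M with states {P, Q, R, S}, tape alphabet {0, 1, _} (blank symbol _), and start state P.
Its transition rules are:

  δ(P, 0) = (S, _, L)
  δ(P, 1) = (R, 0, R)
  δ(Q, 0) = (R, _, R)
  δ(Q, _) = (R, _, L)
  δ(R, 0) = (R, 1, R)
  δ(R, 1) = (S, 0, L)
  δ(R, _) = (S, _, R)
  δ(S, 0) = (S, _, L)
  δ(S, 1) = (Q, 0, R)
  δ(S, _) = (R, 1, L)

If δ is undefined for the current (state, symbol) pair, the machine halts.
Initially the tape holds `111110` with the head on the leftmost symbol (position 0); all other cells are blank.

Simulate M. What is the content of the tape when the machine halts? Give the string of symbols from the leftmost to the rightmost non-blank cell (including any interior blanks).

P | ___[1]11110   read 1 → write 0, move R, go to R
R | ___0[1]1110   read 1 → write 0, move L, go to S
S | ___[0]01110   read 0 → write _, move L, go to S
S | __[_]_01110   read _ → write 1, move L, go to R
R | _[_]1_01110   read _ → write _, move R, go to S
S | __[1]_01110   read 1 → write 0, move R, go to Q
Q | __0[_]01110   read _ → write _, move L, go to R
R | __[0]_01110   read 0 → write 1, move R, go to R
R | __1[_]01110   read _ → write _, move R, go to S
S | __1_[0]1110   read 0 → write _, move L, go to S
S | __1[_]_1110   read _ → write 1, move L, go to R
R | __[1]1_1110   read 1 → write 0, move L, go to S
S | _[_]01_1110   read _ → write 1, move L, go to R
R | [_]101_1110   read _ → write _, move R, go to S
S | _[1]01_1110   read 1 → write 0, move R, go to Q
Q | _0[0]1_1110   read 0 → write _, move R, go to R
R | _0_[1]_1110   read 1 → write 0, move L, go to S
S | _0[_]0_1110   read _ → write 1, move L, go to R
R | _[0]10_1110   read 0 → write 1, move R, go to R
R | _1[1]0_1110   read 1 → write 0, move L, go to S
S | _[1]00_1110   read 1 → write 0, move R, go to Q
Q | _0[0]0_1110   read 0 → write _, move R, go to R
R | _0_[0]_1110   read 0 → write 1, move R, go to R
R | _0_1[_]1110   read _ → write _, move R, go to S
S | _0_1_[1]110   read 1 → write 0, move R, go to Q
Q | _0_1_0[1]10
The non-blank tape span at halt is 0_1_0110.

0_1_0110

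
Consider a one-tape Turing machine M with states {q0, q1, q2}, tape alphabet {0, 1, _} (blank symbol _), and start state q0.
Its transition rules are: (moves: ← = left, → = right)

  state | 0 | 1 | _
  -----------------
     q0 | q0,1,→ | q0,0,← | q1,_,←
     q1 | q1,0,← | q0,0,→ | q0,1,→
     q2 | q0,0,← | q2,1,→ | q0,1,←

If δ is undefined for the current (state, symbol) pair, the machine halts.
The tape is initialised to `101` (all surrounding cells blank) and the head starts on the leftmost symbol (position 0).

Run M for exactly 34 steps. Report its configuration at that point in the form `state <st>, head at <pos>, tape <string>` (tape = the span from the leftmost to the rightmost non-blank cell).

q0 | ____[1]01   read 1 → write 0, move ←, go to q0
q0 | ___[_]001   read _ → write _, move ←, go to q1
q1 | __[_]_001   read _ → write 1, move →, go to q0
q0 | __1[_]001   read _ → write _, move ←, go to q1
q1 | __[1]_001   read 1 → write 0, move →, go to q0
q0 | __0[_]001   read _ → write _, move ←, go to q1
q1 | __[0]_001   read 0 → write 0, move ←, go to q1
q1 | _[_]0_001   read _ → write 1, move →, go to q0
q0 | _1[0]_001   read 0 → write 1, move →, go to q0
q0 | _11[_]001   read _ → write _, move ←, go to q1
q1 | _1[1]_001   read 1 → write 0, move →, go to q0
q0 | _10[_]001   read _ → write _, move ←, go to q1
q1 | _1[0]_001   read 0 → write 0, move ←, go to q1
q1 | _[1]0_001   read 1 → write 0, move →, go to q0
q0 | _0[0]_001   read 0 → write 1, move →, go to q0
q0 | _01[_]001   read _ → write _, move ←, go to q1
q1 | _0[1]_001   read 1 → write 0, move →, go to q0
q0 | _00[_]001   read _ → write _, move ←, go to q1
q1 | _0[0]_001   read 0 → write 0, move ←, go to q1
q1 | _[0]0_001   read 0 → write 0, move ←, go to q1
q1 | [_]00_001   read _ → write 1, move →, go to q0
q0 | 1[0]0_001   read 0 → write 1, move →, go to q0
q0 | 11[0]_001   read 0 → write 1, move →, go to q0
q0 | 111[_]001   read _ → write _, move ←, go to q1
q1 | 11[1]_001   read 1 → write 0, move →, go to q0
q0 | 110[_]001   read _ → write _, move ←, go to q1
q1 | 11[0]_001   read 0 → write 0, move ←, go to q1
q1 | 1[1]0_001   read 1 → write 0, move →, go to q0
q0 | 10[0]_001   read 0 → write 1, move →, go to q0
q0 | 101[_]001   read _ → write _, move ←, go to q1
q1 | 10[1]_001   read 1 → write 0, move →, go to q0
q0 | 100[_]001   read _ → write _, move ←, go to q1
q1 | 10[0]_001   read 0 → write 0, move ←, go to q1
q1 | 1[0]0_001   read 0 → write 0, move ←, go to q1
q1 | [1]00_001
After 34 steps: state q1, head at -4, tape 100_001.

state q1, head at -4, tape 100_001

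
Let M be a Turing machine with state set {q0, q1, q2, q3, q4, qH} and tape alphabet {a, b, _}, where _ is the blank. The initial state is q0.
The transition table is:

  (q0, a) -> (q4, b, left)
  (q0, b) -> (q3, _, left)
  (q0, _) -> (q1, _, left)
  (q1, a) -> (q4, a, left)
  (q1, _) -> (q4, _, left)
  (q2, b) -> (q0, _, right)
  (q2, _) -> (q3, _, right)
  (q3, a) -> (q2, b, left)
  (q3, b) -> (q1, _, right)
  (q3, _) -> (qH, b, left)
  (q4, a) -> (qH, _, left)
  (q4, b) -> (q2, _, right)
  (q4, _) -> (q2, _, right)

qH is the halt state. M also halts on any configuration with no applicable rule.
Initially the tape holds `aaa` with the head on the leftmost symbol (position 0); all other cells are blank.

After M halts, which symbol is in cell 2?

state=q0 head=0 tape=_[a]aa_   (q0,a)→(q4,b,left)
state=q4 head=-1 tape=[_]baa_   (q4,_)→(q2,_,right)
state=q2 head=0 tape=_[b]aa_   (q2,b)→(q0,_,right)
state=q0 head=1 tape=__[a]a_   (q0,a)→(q4,b,left)
state=q4 head=0 tape=_[_]ba_   (q4,_)→(q2,_,right)
state=q2 head=1 tape=__[b]a_   (q2,b)→(q0,_,right)
state=q0 head=2 tape=___[a]_   (q0,a)→(q4,b,left)
state=q4 head=1 tape=__[_]b_   (q4,_)→(q2,_,right)
state=q2 head=2 tape=___[b]_   (q2,b)→(q0,_,right)
state=q0 head=3 tape=____[_]   (q0,_)→(q1,_,left)
state=q1 head=2 tape=___[_]_   (q1,_)→(q4,_,left)
state=q4 head=1 tape=__[_]__   (q4,_)→(q2,_,right)
state=q2 head=2 tape=___[_]_   (q2,_)→(q3,_,right)
state=q3 head=3 tape=____[_]   (q3,_)→(qH,b,left)
state=qH head=2 tape=___[_]b
Cell 2 holds _ when M halts.

_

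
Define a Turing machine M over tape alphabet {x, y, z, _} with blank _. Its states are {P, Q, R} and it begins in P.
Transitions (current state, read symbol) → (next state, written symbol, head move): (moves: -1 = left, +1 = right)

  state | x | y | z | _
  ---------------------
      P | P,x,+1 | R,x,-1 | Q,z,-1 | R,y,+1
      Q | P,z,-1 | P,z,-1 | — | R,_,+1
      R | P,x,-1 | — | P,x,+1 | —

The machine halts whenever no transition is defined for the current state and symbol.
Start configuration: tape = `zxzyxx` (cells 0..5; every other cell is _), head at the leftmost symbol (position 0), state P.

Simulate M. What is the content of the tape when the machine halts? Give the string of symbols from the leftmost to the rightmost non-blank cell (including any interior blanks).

P | __[z]xzyxx   read z → write z, move -1, go to Q
Q | _[_]zxzyxx   read _ → write _, move +1, go to R
R | __[z]xzyxx   read z → write x, move +1, go to P
P | __x[x]zyxx   read x → write x, move +1, go to P
P | __xx[z]yxx   read z → write z, move -1, go to Q
Q | __x[x]zyxx   read x → write z, move -1, go to P
P | __[x]zzyxx   read x → write x, move +1, go to P
P | __x[z]zyxx   read z → write z, move -1, go to Q
Q | __[x]zzyxx   read x → write z, move -1, go to P
P | _[_]zzzyxx   read _ → write y, move +1, go to R
R | _y[z]zzyxx   read z → write x, move +1, go to P
P | _yx[z]zyxx   read z → write z, move -1, go to Q
Q | _y[x]zzyxx   read x → write z, move -1, go to P
P | _[y]zzzyxx   read y → write x, move -1, go to R
R | [_]xzzzyxx
The non-blank tape span at halt is xzzzyxx.

xzzzyxx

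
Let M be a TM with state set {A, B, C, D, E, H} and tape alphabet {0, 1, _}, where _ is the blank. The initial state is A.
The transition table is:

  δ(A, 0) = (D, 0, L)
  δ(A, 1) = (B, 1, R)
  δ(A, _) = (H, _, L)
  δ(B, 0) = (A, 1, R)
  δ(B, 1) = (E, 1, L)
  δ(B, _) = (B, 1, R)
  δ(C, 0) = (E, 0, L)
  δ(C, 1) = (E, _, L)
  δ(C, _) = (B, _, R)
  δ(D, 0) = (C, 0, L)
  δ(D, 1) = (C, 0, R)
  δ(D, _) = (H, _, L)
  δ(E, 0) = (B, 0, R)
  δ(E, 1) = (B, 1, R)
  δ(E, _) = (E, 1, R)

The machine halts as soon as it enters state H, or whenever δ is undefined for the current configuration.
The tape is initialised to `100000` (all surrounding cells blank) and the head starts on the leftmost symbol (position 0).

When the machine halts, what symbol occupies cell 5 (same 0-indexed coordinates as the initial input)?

1

A | [1]00000_   read 1 → write 1, move R, go to B
B | 1[0]0000_   read 0 → write 1, move R, go to A
A | 11[0]000_   read 0 → write 0, move L, go to D
D | 1[1]0000_   read 1 → write 0, move R, go to C
C | 10[0]000_   read 0 → write 0, move L, go to E
E | 1[0]0000_   read 0 → write 0, move R, go to B
B | 10[0]000_   read 0 → write 1, move R, go to A
A | 101[0]00_   read 0 → write 0, move L, go to D
D | 10[1]000_   read 1 → write 0, move R, go to C
C | 100[0]00_   read 0 → write 0, move L, go to E
E | 10[0]000_   read 0 → write 0, move R, go to B
B | 100[0]00_   read 0 → write 1, move R, go to A
A | 1001[0]0_   read 0 → write 0, move L, go to D
D | 100[1]00_   read 1 → write 0, move R, go to C
C | 1000[0]0_   read 0 → write 0, move L, go to E
E | 100[0]00_   read 0 → write 0, move R, go to B
B | 1000[0]0_   read 0 → write 1, move R, go to A
A | 10001[0]_   read 0 → write 0, move L, go to D
D | 1000[1]0_   read 1 → write 0, move R, go to C
C | 10000[0]_   read 0 → write 0, move L, go to E
E | 1000[0]0_   read 0 → write 0, move R, go to B
B | 10000[0]_   read 0 → write 1, move R, go to A
A | 100001[_]   read _ → write _, move L, go to H
H | 10000[1]_
Cell 5 holds 1 when M halts.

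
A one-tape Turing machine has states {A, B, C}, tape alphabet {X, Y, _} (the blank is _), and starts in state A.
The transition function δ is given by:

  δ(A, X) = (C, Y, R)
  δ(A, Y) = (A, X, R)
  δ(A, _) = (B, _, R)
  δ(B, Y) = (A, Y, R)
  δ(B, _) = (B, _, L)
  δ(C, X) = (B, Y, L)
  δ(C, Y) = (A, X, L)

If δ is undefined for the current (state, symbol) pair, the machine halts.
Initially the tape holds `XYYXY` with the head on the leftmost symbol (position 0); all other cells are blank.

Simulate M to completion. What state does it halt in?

state=A head=0 tape=[X]YYXY__   (A,X)→(C,Y,R)
state=C head=1 tape=Y[Y]YXY__   (C,Y)→(A,X,L)
state=A head=0 tape=[Y]XYXY__   (A,Y)→(A,X,R)
state=A head=1 tape=X[X]YXY__   (A,X)→(C,Y,R)
state=C head=2 tape=XY[Y]XY__   (C,Y)→(A,X,L)
state=A head=1 tape=X[Y]XXY__   (A,Y)→(A,X,R)
state=A head=2 tape=XX[X]XY__   (A,X)→(C,Y,R)
state=C head=3 tape=XXY[X]Y__   (C,X)→(B,Y,L)
state=B head=2 tape=XX[Y]YY__   (B,Y)→(A,Y,R)
state=A head=3 tape=XXY[Y]Y__   (A,Y)→(A,X,R)
state=A head=4 tape=XXYX[Y]__   (A,Y)→(A,X,R)
state=A head=5 tape=XXYXX[_]_   (A,_)→(B,_,R)
state=B head=6 tape=XXYXX_[_]   (B,_)→(B,_,L)
state=B head=5 tape=XXYXX[_]_   (B,_)→(B,_,L)
state=B head=4 tape=XXYX[X]__
No transition is defined for (B, X); M halts in state B.

B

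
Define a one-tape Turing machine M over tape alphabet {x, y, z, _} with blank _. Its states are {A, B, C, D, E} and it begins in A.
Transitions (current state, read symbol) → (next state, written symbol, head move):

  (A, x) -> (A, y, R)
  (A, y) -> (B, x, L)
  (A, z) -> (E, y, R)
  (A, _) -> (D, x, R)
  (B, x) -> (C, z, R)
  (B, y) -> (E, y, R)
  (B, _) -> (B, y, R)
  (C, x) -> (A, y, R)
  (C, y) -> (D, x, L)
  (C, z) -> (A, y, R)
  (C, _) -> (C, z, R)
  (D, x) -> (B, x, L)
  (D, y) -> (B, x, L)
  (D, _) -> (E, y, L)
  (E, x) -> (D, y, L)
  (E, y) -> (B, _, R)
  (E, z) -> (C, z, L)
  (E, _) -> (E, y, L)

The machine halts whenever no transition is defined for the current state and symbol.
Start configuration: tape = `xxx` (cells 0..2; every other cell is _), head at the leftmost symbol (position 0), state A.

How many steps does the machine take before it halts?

16

state=A head=0 tape=_[x]xx__   (A,x)→(A,y,R)
state=A head=1 tape=_y[x]x__   (A,x)→(A,y,R)
state=A head=2 tape=_yy[x]__   (A,x)→(A,y,R)
state=A head=3 tape=_yyy[_]_   (A,_)→(D,x,R)
state=D head=4 tape=_yyyx[_]   (D,_)→(E,y,L)
state=E head=3 tape=_yyy[x]y   (E,x)→(D,y,L)
state=D head=2 tape=_yy[y]yy   (D,y)→(B,x,L)
state=B head=1 tape=_y[y]xyy   (B,y)→(E,y,R)
state=E head=2 tape=_yy[x]yy   (E,x)→(D,y,L)
state=D head=1 tape=_y[y]yyy   (D,y)→(B,x,L)
state=B head=0 tape=_[y]xyyy   (B,y)→(E,y,R)
state=E head=1 tape=_y[x]yyy   (E,x)→(D,y,L)
state=D head=0 tape=_[y]yyyy   (D,y)→(B,x,L)
state=B head=-1 tape=[_]xyyyy   (B,_)→(B,y,R)
state=B head=0 tape=y[x]yyyy   (B,x)→(C,z,R)
state=C head=1 tape=yz[y]yyy   (C,y)→(D,x,L)
state=D head=0 tape=y[z]xyyy
M halts after 16 transitions.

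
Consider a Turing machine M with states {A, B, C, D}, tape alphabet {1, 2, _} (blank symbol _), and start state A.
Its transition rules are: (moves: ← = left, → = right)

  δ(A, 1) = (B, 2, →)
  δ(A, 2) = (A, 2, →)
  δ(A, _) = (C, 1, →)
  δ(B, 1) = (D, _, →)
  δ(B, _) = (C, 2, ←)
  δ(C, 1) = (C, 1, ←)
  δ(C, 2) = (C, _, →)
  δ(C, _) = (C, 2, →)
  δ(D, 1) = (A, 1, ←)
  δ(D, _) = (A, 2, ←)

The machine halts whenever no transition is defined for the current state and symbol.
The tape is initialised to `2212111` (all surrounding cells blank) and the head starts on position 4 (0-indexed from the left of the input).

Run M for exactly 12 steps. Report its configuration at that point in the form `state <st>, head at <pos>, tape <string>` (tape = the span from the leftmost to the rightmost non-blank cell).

state C, head at 4, tape 2212_11

A | 2212[1]11   read 1 → write 2, move →, go to B
B | 22122[1]1   read 1 → write _, move →, go to D
D | 22122_[1]   read 1 → write 1, move ←, go to A
A | 22122[_]1   read _ → write 1, move →, go to C
C | 221221[1]   read 1 → write 1, move ←, go to C
C | 22122[1]1   read 1 → write 1, move ←, go to C
C | 2212[2]11   read 2 → write _, move →, go to C
C | 2212_[1]1   read 1 → write 1, move ←, go to C
C | 2212[_]11   read _ → write 2, move →, go to C
C | 22122[1]1   read 1 → write 1, move ←, go to C
C | 2212[2]11   read 2 → write _, move →, go to C
C | 2212_[1]1   read 1 → write 1, move ←, go to C
C | 2212[_]11
After 12 steps: state C, head at 4, tape 2212_11.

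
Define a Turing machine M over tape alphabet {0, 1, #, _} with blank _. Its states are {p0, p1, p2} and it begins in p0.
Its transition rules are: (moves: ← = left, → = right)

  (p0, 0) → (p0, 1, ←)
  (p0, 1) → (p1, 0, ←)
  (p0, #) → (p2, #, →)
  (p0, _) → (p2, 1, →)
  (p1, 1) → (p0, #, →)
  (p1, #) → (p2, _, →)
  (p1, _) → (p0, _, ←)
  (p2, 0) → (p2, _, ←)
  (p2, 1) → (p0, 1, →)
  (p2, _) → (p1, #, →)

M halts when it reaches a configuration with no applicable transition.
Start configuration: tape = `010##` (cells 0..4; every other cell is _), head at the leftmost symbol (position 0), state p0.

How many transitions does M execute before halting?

18

state=p0 head=0 tape=_[0]10##   (p0,0)→(p0,1,←)
state=p0 head=-1 tape=[_]110##   (p0,_)→(p2,1,→)
state=p2 head=0 tape=1[1]10##   (p2,1)→(p0,1,→)
state=p0 head=1 tape=11[1]0##   (p0,1)→(p1,0,←)
state=p1 head=0 tape=1[1]00##   (p1,1)→(p0,#,→)
state=p0 head=1 tape=1#[0]0##   (p0,0)→(p0,1,←)
state=p0 head=0 tape=1[#]10##   (p0,#)→(p2,#,→)
state=p2 head=1 tape=1#[1]0##   (p2,1)→(p0,1,→)
state=p0 head=2 tape=1#1[0]##   (p0,0)→(p0,1,←)
state=p0 head=1 tape=1#[1]1##   (p0,1)→(p1,0,←)
state=p1 head=0 tape=1[#]01##   (p1,#)→(p2,_,→)
state=p2 head=1 tape=1_[0]1##   (p2,0)→(p2,_,←)
state=p2 head=0 tape=1[_]_1##   (p2,_)→(p1,#,→)
state=p1 head=1 tape=1#[_]1##   (p1,_)→(p0,_,←)
state=p0 head=0 tape=1[#]_1##   (p0,#)→(p2,#,→)
state=p2 head=1 tape=1#[_]1##   (p2,_)→(p1,#,→)
state=p1 head=2 tape=1##[1]##   (p1,1)→(p0,#,→)
state=p0 head=3 tape=1###[#]#   (p0,#)→(p2,#,→)
state=p2 head=4 tape=1####[#]
M halts after 18 transitions.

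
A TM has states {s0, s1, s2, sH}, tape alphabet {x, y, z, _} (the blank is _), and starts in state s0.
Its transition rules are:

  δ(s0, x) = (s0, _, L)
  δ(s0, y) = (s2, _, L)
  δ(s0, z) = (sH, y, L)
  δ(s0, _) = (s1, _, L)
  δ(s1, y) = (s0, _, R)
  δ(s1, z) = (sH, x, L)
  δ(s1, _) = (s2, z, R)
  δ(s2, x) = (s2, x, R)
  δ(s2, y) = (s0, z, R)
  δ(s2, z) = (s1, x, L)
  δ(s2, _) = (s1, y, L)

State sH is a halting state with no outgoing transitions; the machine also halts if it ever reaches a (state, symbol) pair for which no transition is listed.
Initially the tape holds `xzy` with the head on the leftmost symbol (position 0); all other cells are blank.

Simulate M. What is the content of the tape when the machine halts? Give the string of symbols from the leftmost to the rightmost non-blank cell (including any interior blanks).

state=s0 head=0 tape=___[x]zy   (s0,x)→(s0,_,L)
state=s0 head=-1 tape=__[_]_zy   (s0,_)→(s1,_,L)
state=s1 head=-2 tape=_[_]__zy   (s1,_)→(s2,z,R)
state=s2 head=-1 tape=_z[_]_zy   (s2,_)→(s1,y,L)
state=s1 head=-2 tape=_[z]y_zy   (s1,z)→(sH,x,L)
state=sH head=-3 tape=[_]xy_zy
The non-blank tape span at halt is xy_zy.

xy_zy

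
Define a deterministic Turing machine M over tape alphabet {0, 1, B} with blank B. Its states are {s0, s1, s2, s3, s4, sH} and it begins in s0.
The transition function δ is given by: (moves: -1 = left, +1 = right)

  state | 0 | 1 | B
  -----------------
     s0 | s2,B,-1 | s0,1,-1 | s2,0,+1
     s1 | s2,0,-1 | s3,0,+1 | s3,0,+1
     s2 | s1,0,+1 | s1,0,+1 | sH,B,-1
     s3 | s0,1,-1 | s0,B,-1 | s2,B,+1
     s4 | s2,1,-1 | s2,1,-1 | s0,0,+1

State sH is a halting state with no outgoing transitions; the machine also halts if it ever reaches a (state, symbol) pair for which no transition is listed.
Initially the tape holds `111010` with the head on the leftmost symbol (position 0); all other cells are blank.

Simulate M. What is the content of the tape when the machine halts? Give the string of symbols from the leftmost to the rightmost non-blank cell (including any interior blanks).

state=s0 head=0 tape=B[1]11010B   (s0,1)→(s0,1,-1)
state=s0 head=-1 tape=[B]111010B   (s0,B)→(s2,0,+1)
state=s2 head=0 tape=0[1]11010B   (s2,1)→(s1,0,+1)
state=s1 head=1 tape=00[1]1010B   (s1,1)→(s3,0,+1)
state=s3 head=2 tape=000[1]010B   (s3,1)→(s0,B,-1)
state=s0 head=1 tape=00[0]B010B   (s0,0)→(s2,B,-1)
state=s2 head=0 tape=0[0]BB010B   (s2,0)→(s1,0,+1)
state=s1 head=1 tape=00[B]B010B   (s1,B)→(s3,0,+1)
state=s3 head=2 tape=000[B]010B   (s3,B)→(s2,B,+1)
state=s2 head=3 tape=000B[0]10B   (s2,0)→(s1,0,+1)
state=s1 head=4 tape=000B0[1]0B   (s1,1)→(s3,0,+1)
state=s3 head=5 tape=000B00[0]B   (s3,0)→(s0,1,-1)
state=s0 head=4 tape=000B0[0]1B   (s0,0)→(s2,B,-1)
state=s2 head=3 tape=000B[0]B1B   (s2,0)→(s1,0,+1)
state=s1 head=4 tape=000B0[B]1B   (s1,B)→(s3,0,+1)
state=s3 head=5 tape=000B00[1]B   (s3,1)→(s0,B,-1)
state=s0 head=4 tape=000B0[0]BB   (s0,0)→(s2,B,-1)
state=s2 head=3 tape=000B[0]BBB   (s2,0)→(s1,0,+1)
state=s1 head=4 tape=000B0[B]BB   (s1,B)→(s3,0,+1)
state=s3 head=5 tape=000B00[B]B   (s3,B)→(s2,B,+1)
state=s2 head=6 tape=000B00B[B]   (s2,B)→(sH,B,-1)
state=sH head=5 tape=000B00[B]B
The non-blank tape span at halt is 000B00.

000B00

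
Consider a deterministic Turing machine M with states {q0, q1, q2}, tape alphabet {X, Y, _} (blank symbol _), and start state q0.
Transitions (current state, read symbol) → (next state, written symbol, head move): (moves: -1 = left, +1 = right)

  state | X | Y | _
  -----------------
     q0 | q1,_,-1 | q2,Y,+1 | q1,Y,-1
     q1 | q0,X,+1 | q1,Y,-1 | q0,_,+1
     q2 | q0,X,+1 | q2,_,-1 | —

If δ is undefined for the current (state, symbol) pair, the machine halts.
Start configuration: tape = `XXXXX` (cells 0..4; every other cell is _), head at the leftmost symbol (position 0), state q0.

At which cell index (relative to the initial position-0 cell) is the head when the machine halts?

state=q0 head=0 tape=_[X]XXXX_   (q0,X)→(q1,_,-1)
state=q1 head=-1 tape=[_]_XXXX_   (q1,_)→(q0,_,+1)
state=q0 head=0 tape=_[_]XXXX_   (q0,_)→(q1,Y,-1)
state=q1 head=-1 tape=[_]YXXXX_   (q1,_)→(q0,_,+1)
state=q0 head=0 tape=_[Y]XXXX_   (q0,Y)→(q2,Y,+1)
state=q2 head=1 tape=_Y[X]XXX_   (q2,X)→(q0,X,+1)
state=q0 head=2 tape=_YX[X]XX_   (q0,X)→(q1,_,-1)
state=q1 head=1 tape=_Y[X]_XX_   (q1,X)→(q0,X,+1)
state=q0 head=2 tape=_YX[_]XX_   (q0,_)→(q1,Y,-1)
state=q1 head=1 tape=_Y[X]YXX_   (q1,X)→(q0,X,+1)
state=q0 head=2 tape=_YX[Y]XX_   (q0,Y)→(q2,Y,+1)
state=q2 head=3 tape=_YXY[X]X_   (q2,X)→(q0,X,+1)
state=q0 head=4 tape=_YXYX[X]_   (q0,X)→(q1,_,-1)
state=q1 head=3 tape=_YXY[X]__   (q1,X)→(q0,X,+1)
state=q0 head=4 tape=_YXYX[_]_   (q0,_)→(q1,Y,-1)
state=q1 head=3 tape=_YXY[X]Y_   (q1,X)→(q0,X,+1)
state=q0 head=4 tape=_YXYX[Y]_   (q0,Y)→(q2,Y,+1)
state=q2 head=5 tape=_YXYXY[_]
At halt the head is at cell 5.

5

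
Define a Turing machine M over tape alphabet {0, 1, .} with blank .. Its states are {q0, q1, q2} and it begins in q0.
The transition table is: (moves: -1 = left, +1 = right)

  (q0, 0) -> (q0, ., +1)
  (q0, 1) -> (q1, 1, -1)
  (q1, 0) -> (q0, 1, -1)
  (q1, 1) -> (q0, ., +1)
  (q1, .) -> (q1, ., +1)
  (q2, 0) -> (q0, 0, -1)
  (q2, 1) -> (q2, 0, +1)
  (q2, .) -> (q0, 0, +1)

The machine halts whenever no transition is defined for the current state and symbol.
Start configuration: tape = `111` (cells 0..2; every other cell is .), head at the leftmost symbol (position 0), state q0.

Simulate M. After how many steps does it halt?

9

q0 | .[1]11.   read 1 → write 1, move -1, go to q1
q1 | [.]111.   read . → write ., move +1, go to q1
q1 | .[1]11.   read 1 → write ., move +1, go to q0
q0 | ..[1]1.   read 1 → write 1, move -1, go to q1
q1 | .[.]11.   read . → write ., move +1, go to q1
q1 | ..[1]1.   read 1 → write ., move +1, go to q0
q0 | ...[1].   read 1 → write 1, move -1, go to q1
q1 | ..[.]1.   read . → write ., move +1, go to q1
q1 | ...[1].   read 1 → write ., move +1, go to q0
q0 | ....[.]
M halts after 9 transitions.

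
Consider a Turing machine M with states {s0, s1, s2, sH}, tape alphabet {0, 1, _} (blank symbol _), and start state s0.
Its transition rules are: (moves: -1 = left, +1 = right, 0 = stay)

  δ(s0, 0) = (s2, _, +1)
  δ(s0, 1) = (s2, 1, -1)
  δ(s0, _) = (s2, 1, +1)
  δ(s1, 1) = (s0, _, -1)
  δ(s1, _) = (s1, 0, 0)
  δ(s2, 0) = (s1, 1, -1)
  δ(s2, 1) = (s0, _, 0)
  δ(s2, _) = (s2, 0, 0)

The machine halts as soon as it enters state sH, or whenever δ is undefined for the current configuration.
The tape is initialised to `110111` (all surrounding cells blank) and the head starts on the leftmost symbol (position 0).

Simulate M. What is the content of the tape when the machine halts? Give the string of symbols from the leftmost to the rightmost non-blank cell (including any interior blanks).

01110111

s0 | __[1]10111   read 1 → write 1, move -1, go to s2
s2 | _[_]110111   read _ → write 0, move 0, go to s2
s2 | _[0]110111   read 0 → write 1, move -1, go to s1
s1 | [_]1110111   read _ → write 0, move 0, go to s1
s1 | [0]1110111
The non-blank tape span at halt is 01110111.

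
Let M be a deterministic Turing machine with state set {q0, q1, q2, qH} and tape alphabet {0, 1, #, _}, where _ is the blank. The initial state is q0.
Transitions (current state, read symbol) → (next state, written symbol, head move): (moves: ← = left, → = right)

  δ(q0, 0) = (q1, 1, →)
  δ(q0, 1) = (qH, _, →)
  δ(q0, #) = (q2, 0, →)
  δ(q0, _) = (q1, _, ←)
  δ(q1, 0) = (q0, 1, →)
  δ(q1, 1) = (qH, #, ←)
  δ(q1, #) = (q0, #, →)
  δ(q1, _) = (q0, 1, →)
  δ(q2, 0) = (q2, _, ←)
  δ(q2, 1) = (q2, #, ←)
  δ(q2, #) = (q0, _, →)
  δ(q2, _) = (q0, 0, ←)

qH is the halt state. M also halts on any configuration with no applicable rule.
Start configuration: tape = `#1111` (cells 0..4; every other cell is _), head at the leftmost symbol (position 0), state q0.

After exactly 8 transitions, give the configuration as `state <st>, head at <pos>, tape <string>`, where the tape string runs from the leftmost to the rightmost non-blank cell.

state qH, head at -4, tape #_0_#111

q0 | ____[#]1111   read # → write 0, move →, go to q2
q2 | ____0[1]111   read 1 → write #, move ←, go to q2
q2 | ____[0]#111   read 0 → write _, move ←, go to q2
q2 | ___[_]_#111   read _ → write 0, move ←, go to q0
q0 | __[_]0_#111   read _ → write _, move ←, go to q1
q1 | _[_]_0_#111   read _ → write 1, move →, go to q0
q0 | _1[_]0_#111   read _ → write _, move ←, go to q1
q1 | _[1]_0_#111   read 1 → write #, move ←, go to qH
qH | [_]#_0_#111
After 8 steps: state qH, head at -4, tape #_0_#111.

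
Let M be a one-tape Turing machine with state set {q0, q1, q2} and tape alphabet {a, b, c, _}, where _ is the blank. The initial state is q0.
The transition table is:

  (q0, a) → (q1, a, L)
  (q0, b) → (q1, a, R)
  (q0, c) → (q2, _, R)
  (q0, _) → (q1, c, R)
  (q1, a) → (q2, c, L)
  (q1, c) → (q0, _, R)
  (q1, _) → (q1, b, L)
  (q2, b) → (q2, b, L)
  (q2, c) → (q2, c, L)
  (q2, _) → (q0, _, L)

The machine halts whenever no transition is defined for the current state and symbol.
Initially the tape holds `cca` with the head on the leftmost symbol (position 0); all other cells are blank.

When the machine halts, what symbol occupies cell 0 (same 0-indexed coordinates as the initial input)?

q0 | __[c]ca   read c → write _, move R, go to q2
q2 | ___[c]a   read c → write c, move L, go to q2
q2 | __[_]ca   read _ → write _, move L, go to q0
q0 | _[_]_ca   read _ → write c, move R, go to q1
q1 | _c[_]ca   read _ → write b, move L, go to q1
q1 | _[c]bca   read c → write _, move R, go to q0
q0 | __[b]ca   read b → write a, move R, go to q1
q1 | __a[c]a   read c → write _, move R, go to q0
q0 | __a_[a]   read a → write a, move L, go to q1
q1 | __a[_]a   read _ → write b, move L, go to q1
q1 | __[a]ba   read a → write c, move L, go to q2
q2 | _[_]cba   read _ → write _, move L, go to q0
q0 | [_]_cba   read _ → write c, move R, go to q1
q1 | c[_]cba   read _ → write b, move L, go to q1
q1 | [c]bcba   read c → write _, move R, go to q0
q0 | _[b]cba   read b → write a, move R, go to q1
q1 | _a[c]ba   read c → write _, move R, go to q0
q0 | _a_[b]a   read b → write a, move R, go to q1
q1 | _a_a[a]   read a → write c, move L, go to q2
q2 | _a_[a]c
Cell 0 holds _ when M halts.

_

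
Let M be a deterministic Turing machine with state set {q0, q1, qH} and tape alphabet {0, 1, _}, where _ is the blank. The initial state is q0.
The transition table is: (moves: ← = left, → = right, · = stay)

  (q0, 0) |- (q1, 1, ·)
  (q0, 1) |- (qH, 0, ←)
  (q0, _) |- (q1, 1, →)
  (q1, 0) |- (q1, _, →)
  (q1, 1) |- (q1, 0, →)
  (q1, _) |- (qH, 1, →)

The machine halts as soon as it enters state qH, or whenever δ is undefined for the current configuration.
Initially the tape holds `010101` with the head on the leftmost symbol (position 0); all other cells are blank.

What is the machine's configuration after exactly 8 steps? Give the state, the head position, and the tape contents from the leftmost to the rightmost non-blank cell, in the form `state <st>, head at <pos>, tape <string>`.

state qH, head at 7, tape 00_0_01

state=q0 head=0 tape=[0]10101__   (q0,0)→(q1,1,·)
state=q1 head=0 tape=[1]10101__   (q1,1)→(q1,0,→)
state=q1 head=1 tape=0[1]0101__   (q1,1)→(q1,0,→)
state=q1 head=2 tape=00[0]101__   (q1,0)→(q1,_,→)
state=q1 head=3 tape=00_[1]01__   (q1,1)→(q1,0,→)
state=q1 head=4 tape=00_0[0]1__   (q1,0)→(q1,_,→)
state=q1 head=5 tape=00_0_[1]__   (q1,1)→(q1,0,→)
state=q1 head=6 tape=00_0_0[_]_   (q1,_)→(qH,1,→)
state=qH head=7 tape=00_0_01[_]
After 8 steps: state qH, head at 7, tape 00_0_01.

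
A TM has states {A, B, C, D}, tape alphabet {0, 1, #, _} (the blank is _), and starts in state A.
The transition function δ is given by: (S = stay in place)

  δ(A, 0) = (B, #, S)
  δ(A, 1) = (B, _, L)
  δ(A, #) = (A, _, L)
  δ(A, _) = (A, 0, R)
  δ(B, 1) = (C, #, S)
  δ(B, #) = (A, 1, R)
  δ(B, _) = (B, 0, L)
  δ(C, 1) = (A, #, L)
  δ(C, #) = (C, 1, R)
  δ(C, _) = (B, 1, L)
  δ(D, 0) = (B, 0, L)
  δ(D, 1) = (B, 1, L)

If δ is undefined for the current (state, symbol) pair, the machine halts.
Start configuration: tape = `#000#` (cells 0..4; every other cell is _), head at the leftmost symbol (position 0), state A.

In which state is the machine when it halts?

state=A head=0 tape=_[#]000#   (A,#)→(A,_,L)
state=A head=-1 tape=[_]_000#   (A,_)→(A,0,R)
state=A head=0 tape=0[_]000#   (A,_)→(A,0,R)
state=A head=1 tape=00[0]00#   (A,0)→(B,#,S)
state=B head=1 tape=00[#]00#   (B,#)→(A,1,R)
state=A head=2 tape=001[0]0#   (A,0)→(B,#,S)
state=B head=2 tape=001[#]0#   (B,#)→(A,1,R)
state=A head=3 tape=0011[0]#   (A,0)→(B,#,S)
state=B head=3 tape=0011[#]#   (B,#)→(A,1,R)
state=A head=4 tape=00111[#]   (A,#)→(A,_,L)
state=A head=3 tape=0011[1]_   (A,1)→(B,_,L)
state=B head=2 tape=001[1]__   (B,1)→(C,#,S)
state=C head=2 tape=001[#]__   (C,#)→(C,1,R)
state=C head=3 tape=0011[_]_   (C,_)→(B,1,L)
state=B head=2 tape=001[1]1_   (B,1)→(C,#,S)
state=C head=2 tape=001[#]1_   (C,#)→(C,1,R)
state=C head=3 tape=0011[1]_   (C,1)→(A,#,L)
state=A head=2 tape=001[1]#_   (A,1)→(B,_,L)
state=B head=1 tape=00[1]_#_   (B,1)→(C,#,S)
state=C head=1 tape=00[#]_#_   (C,#)→(C,1,R)
state=C head=2 tape=001[_]#_   (C,_)→(B,1,L)
state=B head=1 tape=00[1]1#_   (B,1)→(C,#,S)
state=C head=1 tape=00[#]1#_   (C,#)→(C,1,R)
state=C head=2 tape=001[1]#_   (C,1)→(A,#,L)
state=A head=1 tape=00[1]##_   (A,1)→(B,_,L)
state=B head=0 tape=0[0]_##_
No transition is defined for (B, 0); M halts in state B.

B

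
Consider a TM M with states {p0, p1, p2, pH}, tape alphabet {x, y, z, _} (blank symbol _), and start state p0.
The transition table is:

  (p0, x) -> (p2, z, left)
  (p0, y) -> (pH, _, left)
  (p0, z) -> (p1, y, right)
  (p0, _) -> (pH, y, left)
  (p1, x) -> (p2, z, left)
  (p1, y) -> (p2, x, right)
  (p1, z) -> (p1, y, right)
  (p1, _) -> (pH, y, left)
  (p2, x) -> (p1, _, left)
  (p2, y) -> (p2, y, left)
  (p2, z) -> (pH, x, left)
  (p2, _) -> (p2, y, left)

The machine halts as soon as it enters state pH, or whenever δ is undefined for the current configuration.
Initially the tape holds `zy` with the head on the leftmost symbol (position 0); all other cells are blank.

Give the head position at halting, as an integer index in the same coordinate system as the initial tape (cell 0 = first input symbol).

-2

state=p0 head=0 tape=__[z]y_   (p0,z)→(p1,y,right)
state=p1 head=1 tape=__y[y]_   (p1,y)→(p2,x,right)
state=p2 head=2 tape=__yx[_]   (p2,_)→(p2,y,left)
state=p2 head=1 tape=__y[x]y   (p2,x)→(p1,_,left)
state=p1 head=0 tape=__[y]_y   (p1,y)→(p2,x,right)
state=p2 head=1 tape=__x[_]y   (p2,_)→(p2,y,left)
state=p2 head=0 tape=__[x]yy   (p2,x)→(p1,_,left)
state=p1 head=-1 tape=_[_]_yy   (p1,_)→(pH,y,left)
state=pH head=-2 tape=[_]y_yy
At halt the head is at cell -2.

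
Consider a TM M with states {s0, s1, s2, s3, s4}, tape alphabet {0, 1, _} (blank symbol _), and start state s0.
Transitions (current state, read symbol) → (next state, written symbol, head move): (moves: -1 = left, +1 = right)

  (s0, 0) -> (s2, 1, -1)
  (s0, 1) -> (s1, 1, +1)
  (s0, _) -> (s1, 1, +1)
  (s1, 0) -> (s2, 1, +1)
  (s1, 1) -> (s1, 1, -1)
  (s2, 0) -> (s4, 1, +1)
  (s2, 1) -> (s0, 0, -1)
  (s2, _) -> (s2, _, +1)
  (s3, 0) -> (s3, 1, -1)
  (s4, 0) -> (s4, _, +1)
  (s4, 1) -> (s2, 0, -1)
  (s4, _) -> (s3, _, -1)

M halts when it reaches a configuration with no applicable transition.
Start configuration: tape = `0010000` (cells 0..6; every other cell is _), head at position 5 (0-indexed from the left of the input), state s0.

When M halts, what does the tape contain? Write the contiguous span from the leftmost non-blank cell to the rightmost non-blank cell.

111_1

s0 | _00100[0]0_   read 0 → write 1, move -1, go to s2
s2 | _0010[0]10_   read 0 → write 1, move +1, go to s4
s4 | _00101[1]0_   read 1 → write 0, move -1, go to s2
s2 | _0010[1]00_   read 1 → write 0, move -1, go to s0
s0 | _001[0]000_   read 0 → write 1, move -1, go to s2
s2 | _00[1]1000_   read 1 → write 0, move -1, go to s0
s0 | _0[0]01000_   read 0 → write 1, move -1, go to s2
s2 | _[0]101000_   read 0 → write 1, move +1, go to s4
s4 | _1[1]01000_   read 1 → write 0, move -1, go to s2
s2 | _[1]001000_   read 1 → write 0, move -1, go to s0
s0 | [_]0001000_   read _ → write 1, move +1, go to s1
s1 | 1[0]001000_   read 0 → write 1, move +1, go to s2
s2 | 11[0]01000_   read 0 → write 1, move +1, go to s4
s4 | 111[0]1000_   read 0 → write _, move +1, go to s4
s4 | 111_[1]000_   read 1 → write 0, move -1, go to s2
s2 | 111[_]0000_   read _ → write _, move +1, go to s2
s2 | 111_[0]000_   read 0 → write 1, move +1, go to s4
s4 | 111_1[0]00_   read 0 → write _, move +1, go to s4
s4 | 111_1_[0]0_   read 0 → write _, move +1, go to s4
s4 | 111_1__[0]_   read 0 → write _, move +1, go to s4
s4 | 111_1___[_]   read _ → write _, move -1, go to s3
s3 | 111_1__[_]_
The non-blank tape span at halt is 111_1.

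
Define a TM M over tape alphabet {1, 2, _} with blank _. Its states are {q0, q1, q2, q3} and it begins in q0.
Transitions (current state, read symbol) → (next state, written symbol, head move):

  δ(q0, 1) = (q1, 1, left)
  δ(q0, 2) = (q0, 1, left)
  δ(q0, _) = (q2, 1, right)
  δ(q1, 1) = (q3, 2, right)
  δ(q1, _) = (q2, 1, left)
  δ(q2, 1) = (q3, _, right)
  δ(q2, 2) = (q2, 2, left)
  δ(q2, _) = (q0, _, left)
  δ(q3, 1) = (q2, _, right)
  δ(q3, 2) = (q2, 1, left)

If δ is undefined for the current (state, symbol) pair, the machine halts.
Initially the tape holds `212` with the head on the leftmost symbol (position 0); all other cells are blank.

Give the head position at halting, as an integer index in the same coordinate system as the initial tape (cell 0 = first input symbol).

-1

q0 | _[2]12   read 2 → write 1, move left, go to q0
q0 | [_]112   read _ → write 1, move right, go to q2
q2 | 1[1]12   read 1 → write _, move right, go to q3
q3 | 1_[1]2   read 1 → write _, move right, go to q2
q2 | 1__[2]   read 2 → write 2, move left, go to q2
q2 | 1_[_]2   read _ → write _, move left, go to q0
q0 | 1[_]_2   read _ → write 1, move right, go to q2
q2 | 11[_]2   read _ → write _, move left, go to q0
q0 | 1[1]_2   read 1 → write 1, move left, go to q1
q1 | [1]1_2   read 1 → write 2, move right, go to q3
q3 | 2[1]_2   read 1 → write _, move right, go to q2
q2 | 2_[_]2   read _ → write _, move left, go to q0
q0 | 2[_]_2   read _ → write 1, move right, go to q2
q2 | 21[_]2   read _ → write _, move left, go to q0
q0 | 2[1]_2   read 1 → write 1, move left, go to q1
q1 | [2]1_2
At halt the head is at cell -1.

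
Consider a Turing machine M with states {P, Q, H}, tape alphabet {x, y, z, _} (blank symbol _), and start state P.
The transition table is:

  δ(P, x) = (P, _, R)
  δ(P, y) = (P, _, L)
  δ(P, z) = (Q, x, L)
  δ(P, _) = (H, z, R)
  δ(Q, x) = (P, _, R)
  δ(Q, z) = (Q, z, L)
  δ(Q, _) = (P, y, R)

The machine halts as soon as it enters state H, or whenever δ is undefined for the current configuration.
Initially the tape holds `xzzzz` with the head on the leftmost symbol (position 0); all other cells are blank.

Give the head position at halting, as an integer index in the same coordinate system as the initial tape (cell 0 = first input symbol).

state=P head=0 tape=[x]zzzz__   (P,x)→(P,_,R)
state=P head=1 tape=_[z]zzz__   (P,z)→(Q,x,L)
state=Q head=0 tape=[_]xzzz__   (Q,_)→(P,y,R)
state=P head=1 tape=y[x]zzz__   (P,x)→(P,_,R)
state=P head=2 tape=y_[z]zz__   (P,z)→(Q,x,L)
state=Q head=1 tape=y[_]xzz__   (Q,_)→(P,y,R)
state=P head=2 tape=yy[x]zz__   (P,x)→(P,_,R)
state=P head=3 tape=yy_[z]z__   (P,z)→(Q,x,L)
state=Q head=2 tape=yy[_]xz__   (Q,_)→(P,y,R)
state=P head=3 tape=yyy[x]z__   (P,x)→(P,_,R)
state=P head=4 tape=yyy_[z]__   (P,z)→(Q,x,L)
state=Q head=3 tape=yyy[_]x__   (Q,_)→(P,y,R)
state=P head=4 tape=yyyy[x]__   (P,x)→(P,_,R)
state=P head=5 tape=yyyy_[_]_   (P,_)→(H,z,R)
state=H head=6 tape=yyyy_z[_]
At halt the head is at cell 6.

6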